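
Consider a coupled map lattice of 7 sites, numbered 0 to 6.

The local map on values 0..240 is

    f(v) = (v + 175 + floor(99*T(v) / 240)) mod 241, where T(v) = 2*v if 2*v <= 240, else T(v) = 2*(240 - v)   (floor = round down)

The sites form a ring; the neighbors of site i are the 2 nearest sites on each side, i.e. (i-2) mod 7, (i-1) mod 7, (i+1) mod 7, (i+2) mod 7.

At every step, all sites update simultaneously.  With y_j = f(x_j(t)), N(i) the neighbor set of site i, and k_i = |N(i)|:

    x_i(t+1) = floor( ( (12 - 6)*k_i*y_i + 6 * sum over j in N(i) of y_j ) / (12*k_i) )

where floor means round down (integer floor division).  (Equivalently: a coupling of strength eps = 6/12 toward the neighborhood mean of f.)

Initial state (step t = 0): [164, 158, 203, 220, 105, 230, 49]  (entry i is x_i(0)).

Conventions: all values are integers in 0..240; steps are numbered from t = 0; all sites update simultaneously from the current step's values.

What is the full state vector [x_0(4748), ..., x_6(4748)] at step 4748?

Answer: [159, 159, 159, 159, 159, 159, 159]
Key observation: The state at step 4, [159, 159, 159, 159, 159, 159, 159], reappears at step 5: the system is in a cycle of period 1 from step 4 on.  Therefore the state at step 4748 equals the state at step 4 + ((4748 - 4) mod 1) = 4, which is [159, 159, 159, 159, 159, 159, 159].

Derivation:
t=0: [164, 158, 203, 220, 105, 230, 49]
t=1: [145, 144, 160, 162, 129, 145, 88]
t=2: [149, 149, 158, 158, 148, 149, 125]
t=3: [157, 157, 158, 158, 157, 157, 155]
t=4: [159, 159, 159, 159, 159, 159, 159]
t=5: [159, 159, 159, 159, 159, 159, 159]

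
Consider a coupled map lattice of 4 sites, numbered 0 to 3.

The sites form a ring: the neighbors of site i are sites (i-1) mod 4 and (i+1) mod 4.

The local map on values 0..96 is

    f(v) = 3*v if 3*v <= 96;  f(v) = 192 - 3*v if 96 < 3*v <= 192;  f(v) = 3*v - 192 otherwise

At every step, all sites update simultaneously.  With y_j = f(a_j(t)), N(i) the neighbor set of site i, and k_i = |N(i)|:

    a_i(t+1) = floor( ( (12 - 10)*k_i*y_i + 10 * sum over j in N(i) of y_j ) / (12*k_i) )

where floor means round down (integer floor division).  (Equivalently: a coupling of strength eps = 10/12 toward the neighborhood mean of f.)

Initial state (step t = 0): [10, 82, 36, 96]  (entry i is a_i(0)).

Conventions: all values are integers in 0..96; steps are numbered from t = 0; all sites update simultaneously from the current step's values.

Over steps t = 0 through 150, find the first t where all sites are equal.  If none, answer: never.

Simulating step by step:
t=0: [10, 82, 36, 96]  (not all equal)
t=1: [67, 56, 76, 63]  (not all equal)
t=2: [12, 22, 17, 19]  (not all equal)
t=3: [57, 47, 59, 45]  (not all equal)
t=4: [48, 23, 47, 24]  (not all equal)
t=5: [66, 52, 67, 53]  (not all equal)
t=6: [29, 12, 30, 11]  (not all equal)
t=7: [43, 79, 43, 79]  (not all equal)
t=8: [48, 60, 48, 60]  (not all equal)
t=9: [18, 42, 18, 42]  (not all equal)
t=10: [64, 56, 64, 56]  (not all equal)
t=11: [20, 4, 20, 4]  (not all equal)
t=12: [20, 52, 20, 52]  (not all equal)
t=13: [40, 56, 40, 56]  (not all equal)
t=14: [32, 64, 32, 64]  (not all equal)
t=15: [16, 80, 16, 80]  (not all equal)
t=16: [48, 48, 48, 48]  (all equal)

Answer: 16
Key observation: Synchronization is absorbing here: once all sites are equal they stay equal, and step 16 is the first all-equal step.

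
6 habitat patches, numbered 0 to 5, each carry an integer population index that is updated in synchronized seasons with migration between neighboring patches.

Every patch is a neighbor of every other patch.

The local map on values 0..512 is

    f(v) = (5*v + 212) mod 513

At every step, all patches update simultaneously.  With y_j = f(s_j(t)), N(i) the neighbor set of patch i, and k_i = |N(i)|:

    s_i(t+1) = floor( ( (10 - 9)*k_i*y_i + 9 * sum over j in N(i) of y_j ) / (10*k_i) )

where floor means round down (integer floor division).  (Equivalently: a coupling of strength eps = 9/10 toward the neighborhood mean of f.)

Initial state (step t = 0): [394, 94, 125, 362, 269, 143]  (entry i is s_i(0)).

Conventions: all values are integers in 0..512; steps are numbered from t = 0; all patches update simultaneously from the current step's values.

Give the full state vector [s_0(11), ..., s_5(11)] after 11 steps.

Simulating step by step:
t=0: [394, 94, 125, 362, 269, 143]
t=1: [266, 263, 250, 238, 275, 243]
t=2: [317, 277, 282, 287, 313, 285]
t=3: [131, 147, 145, 143, 132, 143]
t=4: [403, 397, 397, 398, 403, 398]
t=5: [155, 157, 157, 157, 155, 157]
t=6: [481, 480, 480, 480, 481, 480]
t=7: [48, 48, 48, 48, 48, 48]
t=8: [452, 452, 452, 452, 452, 452]
t=9: [420, 420, 420, 420, 420, 420]
t=10: [260, 260, 260, 260, 260, 260]
t=11: [486, 486, 486, 486, 486, 486]

Answer: [486, 486, 486, 486, 486, 486]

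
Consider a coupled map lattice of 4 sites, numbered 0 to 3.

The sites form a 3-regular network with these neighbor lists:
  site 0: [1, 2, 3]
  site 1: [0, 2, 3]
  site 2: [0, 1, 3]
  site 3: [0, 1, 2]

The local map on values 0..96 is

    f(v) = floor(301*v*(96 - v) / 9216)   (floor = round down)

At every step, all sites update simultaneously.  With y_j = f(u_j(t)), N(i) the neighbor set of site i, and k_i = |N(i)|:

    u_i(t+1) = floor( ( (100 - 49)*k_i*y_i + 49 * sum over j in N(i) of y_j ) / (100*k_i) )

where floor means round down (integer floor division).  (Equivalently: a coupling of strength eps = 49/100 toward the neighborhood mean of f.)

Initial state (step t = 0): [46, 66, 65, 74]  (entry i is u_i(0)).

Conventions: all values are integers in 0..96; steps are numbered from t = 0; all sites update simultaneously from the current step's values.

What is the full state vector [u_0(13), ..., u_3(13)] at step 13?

Answer: [64, 64, 64, 64]

Derivation:
t=0: [46, 66, 65, 74]
t=1: [67, 64, 64, 60]
t=2: [65, 66, 66, 67]
t=3: [64, 64, 64, 63]
t=4: [66, 66, 66, 66]
t=5: [64, 64, 64, 64]
t=6: [66, 66, 66, 66]
t=7: [64, 64, 64, 64]
t=8: [66, 66, 66, 66]
t=9: [64, 64, 64, 64]
t=10: [66, 66, 66, 66]
t=11: [64, 64, 64, 64]
t=12: [66, 66, 66, 66]
t=13: [64, 64, 64, 64]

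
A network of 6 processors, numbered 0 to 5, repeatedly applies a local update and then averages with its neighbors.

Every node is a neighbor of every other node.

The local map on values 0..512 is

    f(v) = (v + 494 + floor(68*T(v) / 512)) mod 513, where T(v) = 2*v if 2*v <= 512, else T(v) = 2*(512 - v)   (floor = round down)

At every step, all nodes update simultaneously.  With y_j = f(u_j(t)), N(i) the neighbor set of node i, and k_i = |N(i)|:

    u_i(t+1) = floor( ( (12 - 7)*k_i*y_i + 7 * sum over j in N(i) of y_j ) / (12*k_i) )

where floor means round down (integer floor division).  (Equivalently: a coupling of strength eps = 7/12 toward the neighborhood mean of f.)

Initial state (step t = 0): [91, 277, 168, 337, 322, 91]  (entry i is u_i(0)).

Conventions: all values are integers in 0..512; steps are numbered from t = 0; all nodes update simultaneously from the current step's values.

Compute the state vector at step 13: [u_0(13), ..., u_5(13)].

Simulating step by step:
t=0: [91, 277, 168, 337, 322, 91]
t=1: [194, 261, 223, 275, 271, 194]
t=2: [261, 285, 272, 288, 288, 261]
t=3: [315, 321, 318, 321, 321, 315]
t=4: [349, 350, 350, 350, 350, 349]
t=5: [373, 373, 373, 373, 373, 373]
t=6: [390, 390, 390, 390, 390, 390]
t=7: [403, 403, 403, 403, 403, 403]
t=8: [412, 412, 412, 412, 412, 412]
t=9: [419, 419, 419, 419, 419, 419]
t=10: [424, 424, 424, 424, 424, 424]
t=11: [428, 428, 428, 428, 428, 428]
t=12: [431, 431, 431, 431, 431, 431]
t=13: [433, 433, 433, 433, 433, 433]

Answer: [433, 433, 433, 433, 433, 433]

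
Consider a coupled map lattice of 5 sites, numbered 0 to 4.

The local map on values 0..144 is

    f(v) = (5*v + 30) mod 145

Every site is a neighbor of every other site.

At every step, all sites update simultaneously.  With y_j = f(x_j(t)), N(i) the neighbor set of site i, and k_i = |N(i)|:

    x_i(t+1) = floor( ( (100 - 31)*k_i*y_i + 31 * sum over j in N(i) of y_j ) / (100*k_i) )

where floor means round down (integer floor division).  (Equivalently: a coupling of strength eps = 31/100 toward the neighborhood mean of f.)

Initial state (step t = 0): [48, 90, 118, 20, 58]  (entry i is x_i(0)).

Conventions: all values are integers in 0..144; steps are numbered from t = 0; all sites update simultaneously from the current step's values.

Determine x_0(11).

Answer: x_0(11) = 45

Derivation:
t=0: [48, 90, 118, 20, 58]
t=1: [105, 56, 53, 108, 47]
t=2: [104, 43, 34, 113, 104]
t=3: [101, 92, 64, 40, 101]
t=4: [92, 64, 67, 83, 92]
t=5: [53, 56, 65, 25, 53]
t=6: [11, 20, 47, 14, 11]
t=7: [92, 119, 113, 101, 92]
t=8: [54, 48, 30, 82, 54]
t=9: [20, 90, 35, 17, 20]
t=10: [116, 64, 73, 107, 116]
t=11: [45, 64, 91, 107, 45]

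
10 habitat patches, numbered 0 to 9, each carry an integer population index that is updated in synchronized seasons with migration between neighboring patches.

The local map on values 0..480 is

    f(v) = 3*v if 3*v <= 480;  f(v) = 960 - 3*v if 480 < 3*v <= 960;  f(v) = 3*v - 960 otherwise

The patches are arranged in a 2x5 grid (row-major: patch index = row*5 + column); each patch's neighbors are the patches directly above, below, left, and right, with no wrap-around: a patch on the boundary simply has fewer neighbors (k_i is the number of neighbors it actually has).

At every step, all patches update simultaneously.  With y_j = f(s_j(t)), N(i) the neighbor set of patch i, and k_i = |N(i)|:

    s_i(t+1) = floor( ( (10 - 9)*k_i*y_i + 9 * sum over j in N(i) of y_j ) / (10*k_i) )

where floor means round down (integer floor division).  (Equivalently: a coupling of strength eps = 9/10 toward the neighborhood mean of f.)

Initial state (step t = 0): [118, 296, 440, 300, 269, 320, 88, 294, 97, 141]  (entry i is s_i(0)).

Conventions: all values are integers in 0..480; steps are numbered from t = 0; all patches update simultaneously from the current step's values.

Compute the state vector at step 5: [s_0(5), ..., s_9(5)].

Simulating step by step:
t=0: [118, 296, 440, 300, 269, 320, 88, 294, 97, 141]
t=1: [67, 300, 99, 247, 232, 278, 71, 282, 197, 242]
t=2: [103, 219, 147, 300, 230, 198, 111, 275, 207, 308]
t=3: [331, 355, 193, 321, 70, 325, 274, 347, 103, 277]
t=4: [57, 176, 94, 270, 80, 78, 74, 256, 94, 246]
t=5: [316, 245, 260, 256, 191, 200, 279, 255, 197, 257]

Answer: [316, 245, 260, 256, 191, 200, 279, 255, 197, 257]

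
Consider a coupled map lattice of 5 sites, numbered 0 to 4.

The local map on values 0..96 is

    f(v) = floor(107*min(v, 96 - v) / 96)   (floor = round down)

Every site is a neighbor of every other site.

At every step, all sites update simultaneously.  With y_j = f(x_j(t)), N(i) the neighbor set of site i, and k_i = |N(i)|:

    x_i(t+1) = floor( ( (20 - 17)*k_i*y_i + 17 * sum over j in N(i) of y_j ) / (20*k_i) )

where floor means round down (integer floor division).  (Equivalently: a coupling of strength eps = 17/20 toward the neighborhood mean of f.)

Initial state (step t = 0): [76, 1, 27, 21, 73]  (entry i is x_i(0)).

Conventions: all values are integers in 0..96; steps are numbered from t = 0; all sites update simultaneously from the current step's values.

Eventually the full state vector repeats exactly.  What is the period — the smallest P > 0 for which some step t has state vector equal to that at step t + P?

Answer: 2
Key observation: The state at step 11, [49, 49, 49, 49, 49], reappears at step 13 — and no state repeats earlier — so the cycle the system enters has period 2.

Derivation:
t=0: [76, 1, 27, 21, 73]
t=1: [20, 21, 19, 20, 19]
t=2: [21, 21, 21, 21, 21]
t=3: [23, 23, 23, 23, 23]
t=4: [25, 25, 25, 25, 25]
t=5: [27, 27, 27, 27, 27]
t=6: [30, 30, 30, 30, 30]
t=7: [33, 33, 33, 33, 33]
t=8: [36, 36, 36, 36, 36]
t=9: [40, 40, 40, 40, 40]
t=10: [44, 44, 44, 44, 44]
t=11: [49, 49, 49, 49, 49]
t=12: [52, 52, 52, 52, 52]
t=13: [49, 49, 49, 49, 49]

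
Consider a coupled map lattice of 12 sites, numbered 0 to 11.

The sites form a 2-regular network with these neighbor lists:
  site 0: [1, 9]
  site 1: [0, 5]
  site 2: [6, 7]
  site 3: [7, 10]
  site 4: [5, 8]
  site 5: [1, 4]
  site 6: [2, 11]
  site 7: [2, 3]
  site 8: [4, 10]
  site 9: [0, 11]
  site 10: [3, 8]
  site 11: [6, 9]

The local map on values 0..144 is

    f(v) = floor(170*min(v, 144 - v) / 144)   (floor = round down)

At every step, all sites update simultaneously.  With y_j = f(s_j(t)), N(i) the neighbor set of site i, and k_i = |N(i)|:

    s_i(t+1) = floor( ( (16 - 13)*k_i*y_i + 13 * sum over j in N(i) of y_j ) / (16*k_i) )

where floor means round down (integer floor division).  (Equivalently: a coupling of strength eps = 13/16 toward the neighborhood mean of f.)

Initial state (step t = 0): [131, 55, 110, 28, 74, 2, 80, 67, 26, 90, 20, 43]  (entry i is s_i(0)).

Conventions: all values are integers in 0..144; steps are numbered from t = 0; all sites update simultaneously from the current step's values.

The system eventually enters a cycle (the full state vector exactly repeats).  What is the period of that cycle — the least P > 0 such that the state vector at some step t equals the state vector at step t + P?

Answer: 8
Key observation: The state at step 13, [73, 72, 74, 74, 72, 72, 74, 74, 73, 73, 73, 74], reappears at step 21 — and no state repeats earlier — so the cycle the system enters has period 8.

Derivation:
t=0: [131, 55, 110, 28, 74, 2, 80, 67, 26, 90, 20, 43]
t=1: [54, 18, 70, 47, 28, 59, 50, 44, 48, 38, 29, 65]
t=2: [38, 57, 60, 44, 56, 34, 75, 65, 37, 64, 51, 56]
t=3: [65, 46, 76, 64, 46, 61, 70, 63, 59, 58, 49, 75]
t=4: [63, 70, 78, 67, 67, 57, 80, 76, 58, 76, 69, 76]
t=5: [79, 72, 77, 80, 69, 77, 77, 78, 77, 77, 74, 77]
t=6: [80, 78, 78, 78, 79, 82, 79, 77, 81, 77, 77, 79]
t=7: [77, 74, 77, 78, 73, 75, 76, 77, 76, 76, 76, 77]
t=8: [80, 80, 79, 79, 80, 82, 79, 78, 81, 79, 78, 79]
t=9: [75, 74, 76, 76, 73, 74, 76, 76, 75, 75, 75, 76]
t=10: [81, 81, 80, 80, 81, 82, 80, 80, 81, 80, 80, 80]
t=11: [74, 73, 75, 75, 73, 73, 75, 75, 74, 74, 74, 75]
t=12: [82, 82, 81, 81, 82, 83, 81, 81, 82, 81, 81, 81]
t=13: [73, 72, 74, 74, 72, 72, 74, 74, 73, 73, 73, 74]
t=14: [83, 84, 82, 82, 84, 85, 82, 82, 83, 82, 82, 82]
t=15: [71, 70, 73, 73, 70, 69, 73, 73, 71, 72, 72, 73]
t=16: [83, 82, 83, 83, 82, 81, 83, 83, 83, 83, 83, 83]
t=17: [72, 73, 72, 72, 73, 73, 72, 72, 72, 72, 72, 72]
t=18: [84, 83, 85, 85, 83, 83, 85, 85, 84, 85, 85, 85]
t=19: [70, 71, 69, 69, 71, 72, 69, 69, 70, 69, 69, 69]
t=20: [82, 83, 81, 81, 83, 83, 81, 81, 82, 81, 81, 81]
t=21: [73, 72, 74, 74, 72, 72, 74, 74, 73, 73, 73, 74]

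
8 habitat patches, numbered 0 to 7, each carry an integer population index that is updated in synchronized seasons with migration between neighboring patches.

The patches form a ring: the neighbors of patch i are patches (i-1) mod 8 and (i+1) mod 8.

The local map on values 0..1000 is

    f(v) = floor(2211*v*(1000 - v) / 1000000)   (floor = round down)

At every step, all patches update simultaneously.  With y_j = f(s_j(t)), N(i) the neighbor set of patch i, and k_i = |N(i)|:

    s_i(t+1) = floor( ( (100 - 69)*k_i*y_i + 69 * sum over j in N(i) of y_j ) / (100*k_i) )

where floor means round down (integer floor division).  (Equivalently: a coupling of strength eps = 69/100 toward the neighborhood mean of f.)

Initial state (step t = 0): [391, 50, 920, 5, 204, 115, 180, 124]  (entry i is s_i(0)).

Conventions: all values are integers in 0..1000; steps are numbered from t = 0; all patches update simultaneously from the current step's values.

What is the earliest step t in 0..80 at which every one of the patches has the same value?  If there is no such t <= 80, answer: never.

Answer: 7
Key observation: Synchronization is absorbing here: once all patches are equal they stay equal, and step 7 is the first all-equal step.

Derivation:
t=0: [391, 50, 920, 5, 204, 115, 180, 124]  (not all equal)
t=1: [282, 269, 89, 182, 192, 306, 261, 368]  (not all equal)
t=2: [465, 350, 318, 282, 381, 410, 471, 460]  (not all equal)
t=3: [533, 510, 476, 483, 499, 535, 544, 549]  (not all equal)
t=4: [549, 550, 551, 551, 551, 550, 548, 548]  (not all equal)
t=5: [547, 546, 546, 546, 546, 546, 547, 547]  (not all equal)
t=6: [547, 547, 548, 548, 548, 547, 547, 547]  (not all equal)
t=7: [547, 547, 547, 547, 547, 547, 547, 547]  (all equal)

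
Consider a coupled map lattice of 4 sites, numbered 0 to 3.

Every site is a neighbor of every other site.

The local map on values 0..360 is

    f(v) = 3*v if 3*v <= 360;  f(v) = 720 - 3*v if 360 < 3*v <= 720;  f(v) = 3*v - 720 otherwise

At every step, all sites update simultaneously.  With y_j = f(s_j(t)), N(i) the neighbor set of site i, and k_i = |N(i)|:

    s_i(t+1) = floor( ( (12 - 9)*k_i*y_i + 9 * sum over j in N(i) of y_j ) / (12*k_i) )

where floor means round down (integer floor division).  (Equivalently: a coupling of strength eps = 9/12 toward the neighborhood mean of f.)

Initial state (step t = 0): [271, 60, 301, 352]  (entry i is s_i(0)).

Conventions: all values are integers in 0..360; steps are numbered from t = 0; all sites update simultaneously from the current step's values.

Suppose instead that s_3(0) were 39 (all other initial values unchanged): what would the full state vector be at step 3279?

Simulating step by step:
t=0: [271, 60, 301, 39]
t=1: [143, 143, 143, 143]
t=2: [291, 291, 291, 291]
t=3: [153, 153, 153, 153]
t=4: [261, 261, 261, 261]
t=5: [63, 63, 63, 63]
t=6: [189, 189, 189, 189]
t=7: [153, 153, 153, 153]

Answer: [153, 153, 153, 153]
Key observation: The state at step 3, [153, 153, 153, 153], reappears at step 7: the system is in a cycle of period 4 from step 3 on.  Therefore the state at step 3279 equals the state at step 3 + ((3279 - 3) mod 4) = 3, which is [153, 153, 153, 153].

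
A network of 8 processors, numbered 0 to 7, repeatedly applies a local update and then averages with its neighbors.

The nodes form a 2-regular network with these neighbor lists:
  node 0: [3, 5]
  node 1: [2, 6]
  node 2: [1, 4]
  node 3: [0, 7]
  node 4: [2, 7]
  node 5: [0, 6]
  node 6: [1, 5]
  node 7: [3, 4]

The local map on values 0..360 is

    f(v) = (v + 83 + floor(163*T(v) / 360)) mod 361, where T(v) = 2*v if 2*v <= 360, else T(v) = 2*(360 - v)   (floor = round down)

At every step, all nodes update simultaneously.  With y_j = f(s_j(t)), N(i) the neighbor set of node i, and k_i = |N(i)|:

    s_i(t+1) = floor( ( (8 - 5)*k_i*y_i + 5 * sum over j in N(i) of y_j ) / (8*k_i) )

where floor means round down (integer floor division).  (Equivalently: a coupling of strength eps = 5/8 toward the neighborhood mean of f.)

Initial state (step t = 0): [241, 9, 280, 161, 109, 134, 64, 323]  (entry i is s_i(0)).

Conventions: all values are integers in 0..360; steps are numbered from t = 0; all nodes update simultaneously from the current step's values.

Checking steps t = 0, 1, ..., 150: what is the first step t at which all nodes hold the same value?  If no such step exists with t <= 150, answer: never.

Answer: 16
Key observation: Synchronization is absorbing here: once all nodes are equal they stay equal, and step 16 is the first all-equal step.

Derivation:
t=0: [241, 9, 280, 161, 109, 134, 64, 323]  (not all equal)
t=1: [140, 124, 149, 56, 156, 212, 213, 128]  (not all equal)
t=2: [211, 142, 107, 281, 110, 155, 146, 187]  (not all equal)
t=3: [53, 221, 308, 69, 219, 27, 115, 138]  (not all equal)
t=4: [177, 143, 71, 245, 157, 201, 176, 217]  (not all equal)
t=5: [64, 219, 199, 66, 97, 61, 152, 54]  (not all equal)
t=6: [203, 49, 129, 199, 178, 141, 87, 217]  (not all equal)
t=7: [155, 246, 197, 66, 146, 230, 257, 65]  (not all equal)
t=8: [92, 69, 46, 147, 85, 53, 70, 142]  (not all equal)
t=9: [154, 200, 206, 191, 254, 216, 205, 209]  (not all equal)
t=10: [47, 66, 67, 50, 68, 51, 67, 67]  (not all equal)
t=11: [176, 209, 210, 186, 210, 186, 200, 200]  (not all equal)
t=12: [62, 66, 67, 62, 66, 62, 66, 66]  (not all equal)
t=13: [201, 208, 208, 203, 208, 203, 205, 205]  (not all equal)
t=14: [66, 67, 67, 66, 67, 66, 67, 67]  (not all equal)
t=15: [208, 210, 210, 208, 210, 208, 209, 209]  (not all equal)
t=16: [67, 67, 67, 67, 67, 67, 67, 67]  (all equal)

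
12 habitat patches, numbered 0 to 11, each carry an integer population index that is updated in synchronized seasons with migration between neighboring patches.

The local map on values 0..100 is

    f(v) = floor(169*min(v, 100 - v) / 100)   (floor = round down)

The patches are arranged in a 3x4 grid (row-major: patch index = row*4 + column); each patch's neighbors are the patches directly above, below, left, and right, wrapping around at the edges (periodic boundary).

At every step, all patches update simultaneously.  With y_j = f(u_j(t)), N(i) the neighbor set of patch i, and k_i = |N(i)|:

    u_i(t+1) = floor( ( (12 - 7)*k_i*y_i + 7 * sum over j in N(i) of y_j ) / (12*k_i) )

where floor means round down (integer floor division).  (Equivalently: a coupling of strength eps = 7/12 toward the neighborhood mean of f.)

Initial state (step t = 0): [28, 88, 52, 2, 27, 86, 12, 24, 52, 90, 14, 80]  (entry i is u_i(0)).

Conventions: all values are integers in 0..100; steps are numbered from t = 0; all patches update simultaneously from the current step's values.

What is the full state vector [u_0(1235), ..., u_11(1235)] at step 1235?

Simulating step by step:
t=0: [28, 88, 52, 2, 27, 86, 12, 24, 52, 90, 14, 80]
t=1: [41, 32, 43, 30, 46, 24, 32, 31, 54, 28, 31, 35]
t=2: [66, 55, 60, 57, 66, 50, 54, 56, 68, 52, 55, 58]
t=3: [61, 73, 71, 69, 62, 77, 75, 71, 61, 76, 74, 69]
t=4: [60, 46, 46, 53, 58, 43, 43, 51, 59, 44, 44, 52]
t=5: [70, 74, 76, 77, 71, 72, 74, 78, 71, 73, 75, 78]
t=6: [46, 44, 40, 39, 47, 45, 42, 39, 46, 45, 41, 39]
t=7: [75, 74, 68, 67, 75, 75, 69, 67, 75, 74, 69, 67]
t=8: [44, 44, 51, 52, 43, 43, 51, 52, 44, 44, 51, 52]
t=9: [74, 74, 80, 80, 73, 74, 80, 79, 74, 74, 80, 80]
t=10: [41, 41, 34, 34, 42, 41, 34, 35, 41, 41, 34, 34]
t=11: [67, 67, 58, 59, 67, 67, 59, 59, 67, 67, 58, 59]
t=12: [57, 57, 67, 67, 57, 57, 67, 66, 57, 57, 67, 67]
t=13: [69, 69, 57, 57, 69, 69, 57, 58, 69, 69, 57, 57]
t=14: [54, 54, 69, 68, 54, 54, 68, 68, 54, 54, 69, 68]
t=15: [73, 73, 56, 57, 73, 73, 56, 57, 73, 73, 56, 57]
t=16: [48, 49, 69, 68, 48, 49, 69, 68, 48, 49, 69, 68]
t=17: [77, 77, 56, 57, 77, 77, 56, 57, 77, 77, 56, 57]
t=18: [42, 43, 68, 67, 42, 43, 68, 67, 42, 43, 68, 67]
t=19: [68, 69, 56, 57, 68, 69, 56, 57, 68, 69, 56, 57]
t=20: [56, 55, 70, 69, 56, 55, 70, 69, 56, 55, 70, 69]
t=21: [71, 71, 54, 54, 71, 71, 54, 54, 71, 71, 54, 54]
t=22: [53, 53, 72, 72, 53, 53, 72, 72, 53, 53, 72, 72]
t=23: [74, 74, 51, 51, 74, 74, 51, 51, 74, 74, 51, 51]
t=24: [48, 48, 76, 76, 48, 48, 76, 76, 48, 48, 76, 76]
t=25: [75, 75, 45, 45, 75, 75, 45, 45, 75, 75, 45, 45]
t=26: [46, 46, 71, 71, 46, 46, 71, 71, 46, 46, 71, 71]
t=27: [72, 72, 53, 53, 72, 72, 53, 53, 72, 72, 53, 53]
t=28: [51, 51, 74, 74, 51, 51, 74, 74, 51, 51, 74, 74]
t=29: [76, 76, 48, 48, 76, 76, 48, 48, 76, 76, 48, 48]
t=30: [45, 45, 75, 75, 45, 45, 75, 75, 45, 45, 75, 75]
t=31: [71, 71, 46, 46, 71, 71, 46, 46, 71, 71, 46, 46]
t=32: [53, 53, 72, 72, 53, 53, 72, 72, 53, 53, 72, 72]

Answer: [75, 75, 45, 45, 75, 75, 45, 45, 75, 75, 45, 45]
Key observation: The state at step 22, [53, 53, 72, 72, 53, 53, 72, 72, 53, 53, 72, 72], reappears at step 32: the system is in a cycle of period 10 from step 22 on.  Therefore the state at step 1235 equals the state at step 22 + ((1235 - 22) mod 10) = 25, which is [75, 75, 45, 45, 75, 75, 45, 45, 75, 75, 45, 45].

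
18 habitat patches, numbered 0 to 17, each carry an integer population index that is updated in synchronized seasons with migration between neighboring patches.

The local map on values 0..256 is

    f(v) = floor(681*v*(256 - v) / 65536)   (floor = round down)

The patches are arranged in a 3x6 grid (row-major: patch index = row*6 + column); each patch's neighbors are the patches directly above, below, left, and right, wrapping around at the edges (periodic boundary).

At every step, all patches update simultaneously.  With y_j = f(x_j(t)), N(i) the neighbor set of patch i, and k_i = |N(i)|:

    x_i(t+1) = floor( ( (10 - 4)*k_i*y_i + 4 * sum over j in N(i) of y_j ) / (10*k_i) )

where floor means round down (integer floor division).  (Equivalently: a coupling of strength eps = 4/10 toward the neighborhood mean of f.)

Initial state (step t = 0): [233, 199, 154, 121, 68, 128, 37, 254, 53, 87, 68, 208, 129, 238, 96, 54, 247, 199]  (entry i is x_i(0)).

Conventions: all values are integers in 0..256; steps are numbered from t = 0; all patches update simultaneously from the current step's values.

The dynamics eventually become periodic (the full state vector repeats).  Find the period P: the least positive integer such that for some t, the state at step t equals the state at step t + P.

Answer: 2
Key observation: The state at step 7, [160, 160, 159, 159, 159, 159, 160, 160, 159, 159, 159, 159, 160, 160, 159, 159, 159, 159], reappears at step 9 — and no state repeats earlier — so the cycle the system enters has period 2.

Derivation:
t=0: [233, 199, 154, 121, 68, 128, 37, 254, 53, 87, 68, 208, 129, 238, 96, 54, 247, 199]
t=1: [87, 96, 153, 157, 128, 142, 83, 38, 114, 143, 120, 112, 132, 71, 138, 118, 63, 116]
t=2: [155, 149, 163, 163, 164, 166, 146, 112, 159, 166, 164, 165, 162, 140, 165, 163, 143, 163]
t=3: [161, 164, 158, 156, 157, 156, 163, 166, 159, 156, 157, 157, 160, 165, 157, 157, 162, 157]
t=4: [158, 156, 159, 161, 160, 161, 157, 155, 159, 161, 160, 160, 158, 156, 160, 160, 159, 160]
t=5: [160, 161, 159, 158, 158, 158, 160, 161, 159, 158, 159, 159, 160, 161, 159, 158, 159, 159]
t=6: [159, 158, 159, 160, 160, 159, 159, 158, 159, 160, 160, 159, 159, 158, 159, 160, 160, 159]
t=7: [160, 160, 159, 159, 159, 159, 160, 160, 159, 159, 159, 159, 160, 160, 159, 159, 159, 159]
t=8: [159, 159, 159, 160, 160, 159, 159, 159, 159, 160, 160, 159, 159, 159, 159, 160, 160, 159]
t=9: [160, 160, 159, 159, 159, 159, 160, 160, 159, 159, 159, 159, 160, 160, 159, 159, 159, 159]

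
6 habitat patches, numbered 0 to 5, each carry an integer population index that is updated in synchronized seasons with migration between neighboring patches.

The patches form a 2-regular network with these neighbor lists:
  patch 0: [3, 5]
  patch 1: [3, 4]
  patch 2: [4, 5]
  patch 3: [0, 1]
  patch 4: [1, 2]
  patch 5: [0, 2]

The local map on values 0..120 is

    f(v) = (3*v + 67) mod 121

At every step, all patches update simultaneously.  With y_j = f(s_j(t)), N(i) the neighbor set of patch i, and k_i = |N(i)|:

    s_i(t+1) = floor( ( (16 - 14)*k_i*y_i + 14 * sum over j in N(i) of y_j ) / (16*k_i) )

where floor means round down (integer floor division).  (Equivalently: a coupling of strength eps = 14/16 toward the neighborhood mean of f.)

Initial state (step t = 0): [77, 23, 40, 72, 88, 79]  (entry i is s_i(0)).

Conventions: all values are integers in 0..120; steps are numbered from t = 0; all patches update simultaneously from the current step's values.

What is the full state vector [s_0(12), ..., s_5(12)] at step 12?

Simulating step by step:
t=0: [77, 23, 40, 72, 88, 79]
t=1: [52, 58, 74, 36, 46, 61]
t=2: [39, 75, 46, 103, 83, 66]
t=3: [23, 44, 52, 51, 67, 67]
t=4: [56, 64, 35, 53, 82, 54]
t=5: [107, 79, 84, 70, 38, 85]
t=6: [53, 49, 70, 42, 68, 54]
t=7: [91, 55, 64, 95, 59, 74]
t=8: [80, 62, 23, 105, 56, 56]
t=9: [66, 59, 101, 35, 25, 49]
t=10: [65, 31, 50, 17, 6, 24]
t=11: [62, 93, 57, 40, 69, 53]
t=12: [76, 55, 74, 58, 100, 69]

Answer: [76, 55, 74, 58, 100, 69]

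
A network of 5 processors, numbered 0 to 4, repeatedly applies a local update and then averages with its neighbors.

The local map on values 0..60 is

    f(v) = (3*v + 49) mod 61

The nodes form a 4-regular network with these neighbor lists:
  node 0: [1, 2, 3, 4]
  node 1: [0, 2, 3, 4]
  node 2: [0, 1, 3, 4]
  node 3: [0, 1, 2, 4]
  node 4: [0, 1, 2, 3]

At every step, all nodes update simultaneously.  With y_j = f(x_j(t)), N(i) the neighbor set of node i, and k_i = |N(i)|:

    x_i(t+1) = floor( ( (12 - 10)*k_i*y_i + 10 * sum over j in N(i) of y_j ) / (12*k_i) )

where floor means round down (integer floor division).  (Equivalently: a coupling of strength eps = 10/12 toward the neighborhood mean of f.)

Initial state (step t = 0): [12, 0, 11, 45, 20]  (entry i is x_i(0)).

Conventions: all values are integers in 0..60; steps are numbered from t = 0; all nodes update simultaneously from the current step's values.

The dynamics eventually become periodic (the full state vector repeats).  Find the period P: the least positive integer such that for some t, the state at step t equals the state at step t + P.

Simulating step by step:
t=0: [12, 0, 11, 45, 20]
t=1: [28, 27, 28, 29, 27]
t=2: [10, 10, 10, 10, 10]
t=3: [18, 18, 18, 18, 18]
t=4: [42, 42, 42, 42, 42]
t=5: [53, 53, 53, 53, 53]
t=6: [25, 25, 25, 25, 25]
t=7: [2, 2, 2, 2, 2]
t=8: [55, 55, 55, 55, 55]
t=9: [31, 31, 31, 31, 31]
t=10: [20, 20, 20, 20, 20]
t=11: [48, 48, 48, 48, 48]
t=12: [10, 10, 10, 10, 10]

Answer: 10
Key observation: The state at step 2, [10, 10, 10, 10, 10], reappears at step 12 — and no state repeats earlier — so the cycle the system enters has period 10.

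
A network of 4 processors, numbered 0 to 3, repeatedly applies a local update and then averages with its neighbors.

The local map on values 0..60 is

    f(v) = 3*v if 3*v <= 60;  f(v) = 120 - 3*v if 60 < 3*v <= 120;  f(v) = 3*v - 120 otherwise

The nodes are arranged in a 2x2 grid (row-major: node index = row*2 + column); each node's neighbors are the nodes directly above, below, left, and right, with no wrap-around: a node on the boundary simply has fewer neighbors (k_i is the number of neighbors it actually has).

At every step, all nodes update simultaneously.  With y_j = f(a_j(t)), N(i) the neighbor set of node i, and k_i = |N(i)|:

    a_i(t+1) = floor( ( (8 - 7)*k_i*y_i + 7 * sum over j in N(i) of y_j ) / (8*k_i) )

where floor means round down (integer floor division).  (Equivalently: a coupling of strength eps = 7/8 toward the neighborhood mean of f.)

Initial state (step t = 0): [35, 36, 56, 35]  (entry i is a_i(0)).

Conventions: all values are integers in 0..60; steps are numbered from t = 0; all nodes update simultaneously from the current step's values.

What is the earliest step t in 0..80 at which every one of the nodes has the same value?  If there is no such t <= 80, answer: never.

Simulating step by step:
t=0: [35, 36, 56, 35]  (not all equal)
t=1: [28, 14, 19, 28]  (not all equal)
t=2: [47, 36, 38, 47]  (not all equal)
t=3: [10, 19, 19, 10]  (not all equal)
t=4: [53, 33, 33, 53]  (not all equal)
t=5: [23, 36, 36, 23]  (not all equal)
t=6: [16, 46, 46, 16]  (not all equal)
t=7: [21, 44, 44, 21]  (not all equal)
t=8: [17, 51, 51, 17]  (not all equal)
t=9: [35, 48, 48, 35]  (not all equal)
t=10: [22, 16, 16, 22]  (not all equal)
t=11: [48, 53, 53, 48]  (not all equal)
t=12: [37, 25, 25, 37]  (not all equal)
t=13: [40, 13, 13, 40]  (not all equal)
t=14: [34, 4, 4, 34]  (not all equal)
t=15: [12, 17, 17, 12]  (not all equal)
t=16: [49, 37, 37, 49]  (not all equal)
t=17: [11, 24, 24, 11]  (not all equal)
t=18: [46, 34, 34, 46]  (not all equal)
t=19: [18, 18, 18, 18]  (all equal)

Answer: 19
Key observation: Synchronization is absorbing here: once all nodes are equal they stay equal, and step 19 is the first all-equal step.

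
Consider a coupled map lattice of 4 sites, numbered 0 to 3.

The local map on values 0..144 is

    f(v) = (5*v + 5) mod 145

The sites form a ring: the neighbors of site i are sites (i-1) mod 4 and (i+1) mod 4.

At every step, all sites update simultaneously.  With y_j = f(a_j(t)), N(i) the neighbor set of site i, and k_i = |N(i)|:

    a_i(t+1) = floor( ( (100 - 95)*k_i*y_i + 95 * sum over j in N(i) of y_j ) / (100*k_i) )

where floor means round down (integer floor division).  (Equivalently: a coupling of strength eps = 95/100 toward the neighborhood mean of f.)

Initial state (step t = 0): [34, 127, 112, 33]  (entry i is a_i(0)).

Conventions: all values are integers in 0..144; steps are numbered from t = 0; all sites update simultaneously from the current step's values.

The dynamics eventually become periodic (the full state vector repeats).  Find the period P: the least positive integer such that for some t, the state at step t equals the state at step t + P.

Simulating step by step:
t=0: [34, 127, 112, 33]
t=1: [41, 79, 46, 77]
t=2: [103, 79, 104, 78]
t=3: [106, 88, 106, 88]
t=4: [14, 95, 14, 95]
t=5: [46, 73, 46, 73]
t=6: [80, 89, 80, 89]
t=7: [20, 110, 20, 110]
t=8: [119, 105, 119, 105]
t=9: [91, 23, 91, 23]
t=10: [115, 29, 115, 29]
t=11: [4, 0, 4, 0]
t=12: [6, 24, 6, 24]
t=13: [120, 39, 120, 39]
t=14: [53, 26, 53, 26]
t=15: [134, 125, 134, 125]
t=16: [52, 92, 52, 92]
t=17: [34, 115, 34, 115]
t=18: [1, 28, 1, 28]
t=19: [0, 9, 0, 9]
t=20: [47, 7, 47, 7]
t=21: [42, 92, 42, 92]
t=22: [32, 68, 32, 68]
t=23: [53, 21, 53, 21]
t=24: [110, 124, 110, 124]
t=25: [48, 116, 48, 116]
t=26: [9, 95, 9, 95]
t=27: [45, 49, 45, 49]
t=28: [104, 86, 104, 86]
t=29: [4, 85, 4, 85]
t=30: [134, 30, 134, 30]
t=31: [14, 90, 14, 90]
t=32: [22, 72, 22, 72]
t=33: [77, 113, 77, 113]
t=34: [133, 101, 133, 101]
t=35: [75, 89, 75, 89]
t=36: [18, 86, 18, 86]
t=37: [4, 90, 4, 90]
t=38: [20, 24, 20, 24]
t=39: [124, 106, 124, 106]
t=40: [97, 47, 97, 47]
t=41: [93, 57, 93, 57]
t=42: [1, 33, 1, 33]
t=43: [24, 10, 24, 10]
t=44: [58, 121, 58, 121]
t=45: [28, 6, 28, 6]
t=46: [33, 1, 33, 1]
t=47: [10, 24, 10, 24]
t=48: [121, 58, 121, 58]
t=49: [6, 28, 6, 28]
t=50: [1, 33, 1, 33]

Answer: 8
Key observation: The state at step 42, [1, 33, 1, 33], reappears at step 50 — and no state repeats earlier — so the cycle the system enters has period 8.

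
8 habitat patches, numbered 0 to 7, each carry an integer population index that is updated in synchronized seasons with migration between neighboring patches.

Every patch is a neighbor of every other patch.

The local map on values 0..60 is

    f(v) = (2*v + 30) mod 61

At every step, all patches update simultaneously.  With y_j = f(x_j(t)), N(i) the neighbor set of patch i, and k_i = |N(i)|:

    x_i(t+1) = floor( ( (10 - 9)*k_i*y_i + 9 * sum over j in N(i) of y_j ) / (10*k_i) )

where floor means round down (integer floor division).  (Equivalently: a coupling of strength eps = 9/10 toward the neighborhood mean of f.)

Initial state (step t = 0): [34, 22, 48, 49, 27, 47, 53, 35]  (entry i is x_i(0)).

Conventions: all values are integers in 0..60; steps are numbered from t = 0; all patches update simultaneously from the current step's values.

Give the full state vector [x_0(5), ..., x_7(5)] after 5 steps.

Answer: [43, 43, 43, 43, 43, 43, 43, 43]

Derivation:
t=0: [34, 22, 48, 49, 27, 47, 53, 35]
t=1: [16, 17, 17, 17, 17, 17, 17, 16]
t=2: [2, 2, 2, 2, 2, 2, 2, 2]
t=3: [34, 34, 34, 34, 34, 34, 34, 34]
t=4: [37, 37, 37, 37, 37, 37, 37, 37]
t=5: [43, 43, 43, 43, 43, 43, 43, 43]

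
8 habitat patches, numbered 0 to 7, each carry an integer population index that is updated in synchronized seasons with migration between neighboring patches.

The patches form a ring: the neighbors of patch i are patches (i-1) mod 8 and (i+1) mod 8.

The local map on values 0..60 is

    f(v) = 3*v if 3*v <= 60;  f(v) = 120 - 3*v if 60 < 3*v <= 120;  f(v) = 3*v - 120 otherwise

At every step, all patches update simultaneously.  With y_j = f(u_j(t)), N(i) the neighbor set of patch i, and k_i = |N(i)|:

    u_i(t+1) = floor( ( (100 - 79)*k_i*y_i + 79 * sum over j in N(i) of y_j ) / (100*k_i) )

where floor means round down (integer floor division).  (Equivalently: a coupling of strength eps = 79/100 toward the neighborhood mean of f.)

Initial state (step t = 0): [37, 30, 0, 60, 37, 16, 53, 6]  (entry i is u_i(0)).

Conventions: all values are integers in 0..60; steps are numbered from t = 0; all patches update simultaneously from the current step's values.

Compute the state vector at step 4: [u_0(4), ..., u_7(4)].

Answer: [35, 29, 36, 23, 41, 41, 43, 35]

Derivation:
t=0: [37, 30, 0, 60, 37, 16, 53, 6]
t=1: [20, 9, 35, 16, 44, 29, 34, 22]
t=2: [44, 35, 32, 20, 34, 18, 38, 42]
t=3: [10, 17, 34, 29, 48, 20, 24, 8]
t=4: [35, 29, 36, 23, 41, 41, 43, 35]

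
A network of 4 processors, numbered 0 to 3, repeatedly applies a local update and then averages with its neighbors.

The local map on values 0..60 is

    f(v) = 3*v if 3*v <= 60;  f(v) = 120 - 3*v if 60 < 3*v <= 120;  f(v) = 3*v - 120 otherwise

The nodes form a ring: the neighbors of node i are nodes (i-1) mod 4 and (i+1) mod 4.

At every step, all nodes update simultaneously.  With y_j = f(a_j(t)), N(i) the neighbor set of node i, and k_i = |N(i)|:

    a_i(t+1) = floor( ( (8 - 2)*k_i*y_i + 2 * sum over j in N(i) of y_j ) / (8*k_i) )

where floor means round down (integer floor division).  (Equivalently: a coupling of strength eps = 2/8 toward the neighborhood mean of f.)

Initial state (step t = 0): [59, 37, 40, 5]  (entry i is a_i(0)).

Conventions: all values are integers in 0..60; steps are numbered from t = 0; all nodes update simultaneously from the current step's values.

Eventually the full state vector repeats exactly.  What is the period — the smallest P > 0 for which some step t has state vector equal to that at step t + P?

Simulating step by step:
t=0: [59, 37, 40, 5]
t=1: [45, 13, 3, 18]
t=2: [22, 32, 18, 43]
t=3: [44, 31, 44, 20]
t=4: [19, 23, 19, 48]
t=5: [52, 52, 52, 32]
t=6: [34, 36, 34, 27]
t=7: [19, 13, 19, 33]
t=8: [50, 43, 50, 30]
t=9: [27, 14, 27, 30]
t=10: [38, 41, 38, 32]
t=11: [7, 3, 7, 19]
t=12: [24, 12, 24, 48]
t=13: [43, 39, 43, 30]
t=14: [10, 4, 10, 24]
t=15: [30, 16, 30, 43]
t=16: [29, 43, 29, 14]
t=17: [31, 15, 31, 39]
t=18: [26, 40, 26, 9]
t=19: [34, 10, 34, 30]
t=20: [21, 27, 21, 27]
t=21: [52, 43, 52, 43]
t=22: [29, 15, 29, 15]
t=23: [36, 42, 36, 42]
t=24: [10, 7, 10, 7]
t=25: [27, 23, 27, 23]
t=26: [42, 48, 42, 48]
t=27: [10, 19, 10, 19]
t=28: [36, 50, 36, 50]
t=29: [16, 25, 16, 25]
t=30: [47, 45, 47, 45]
t=31: [19, 16, 19, 16]
t=32: [54, 50, 54, 50]
t=33: [39, 33, 39, 33]
t=34: [7, 16, 7, 16]
t=35: [27, 41, 27, 41]
t=36: [30, 12, 30, 12]
t=37: [31, 34, 31, 34]
t=38: [24, 20, 24, 20]
t=39: [51, 57, 51, 57]
t=40: [37, 46, 37, 46]
t=41: [11, 15, 11, 15]
t=42: [36, 42, 36, 42]

Answer: 19
Key observation: The state at step 23, [36, 42, 36, 42], reappears at step 42 — and no state repeats earlier — so the cycle the system enters has period 19.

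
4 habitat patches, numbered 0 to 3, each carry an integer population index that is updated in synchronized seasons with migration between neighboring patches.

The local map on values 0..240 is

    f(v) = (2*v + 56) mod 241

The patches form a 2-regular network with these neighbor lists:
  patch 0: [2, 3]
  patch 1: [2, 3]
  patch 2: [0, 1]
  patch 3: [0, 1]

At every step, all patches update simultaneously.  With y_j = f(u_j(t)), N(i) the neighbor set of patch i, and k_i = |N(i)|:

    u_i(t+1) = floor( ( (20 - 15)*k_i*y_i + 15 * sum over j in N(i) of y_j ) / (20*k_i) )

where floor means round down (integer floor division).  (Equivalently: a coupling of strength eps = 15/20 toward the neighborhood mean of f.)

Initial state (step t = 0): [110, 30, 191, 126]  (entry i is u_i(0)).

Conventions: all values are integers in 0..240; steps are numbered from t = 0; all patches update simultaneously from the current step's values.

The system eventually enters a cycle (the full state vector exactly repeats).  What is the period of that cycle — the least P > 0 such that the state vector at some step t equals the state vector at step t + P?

Answer: 4
Key observation: The state at step 28, [61, 61, 149, 149], reappears at step 32 — and no state repeats earlier — so the cycle the system enters has period 4.

Derivation:
t=0: [110, 30, 191, 126]
t=1: [107, 128, 105, 73]
t=2: [92, 102, 43, 88]
t=3: [200, 145, 132, 155]
t=4: [130, 102, 139, 151]
t=5: [97, 83, 58, 64]
t=6: [135, 189, 129, 132]
t=7: [78, 105, 122, 124]
t=8: [98, 52, 103, 104]
t=9: [19, 56, 69, 69]
t=10: [169, 187, 146, 146]
t=11: [118, 127, 155, 155]
t=12: [106, 111, 76, 76]
t=13: [162, 165, 76, 76]
t=14: [190, 192, 158, 158]
t=15: [147, 148, 180, 180]
t=16: [158, 159, 126, 126]
t=17: [83, 83, 115, 115]
t=18: [89, 89, 177, 177]
t=19: [185, 185, 217, 217]
t=20: [52, 52, 140, 140]
t=21: [111, 111, 143, 143]
t=22: [85, 85, 53, 53]
t=23: [178, 178, 210, 210]
t=24: [219, 219, 187, 187]
t=25: [144, 144, 56, 56]
t=26: [151, 151, 119, 119]
t=27: [69, 69, 101, 101]
t=28: [61, 61, 149, 149]
t=29: [129, 129, 161, 161]
t=30: [121, 121, 89, 89]
t=31: [189, 189, 101, 101]
t=32: [61, 61, 149, 149]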